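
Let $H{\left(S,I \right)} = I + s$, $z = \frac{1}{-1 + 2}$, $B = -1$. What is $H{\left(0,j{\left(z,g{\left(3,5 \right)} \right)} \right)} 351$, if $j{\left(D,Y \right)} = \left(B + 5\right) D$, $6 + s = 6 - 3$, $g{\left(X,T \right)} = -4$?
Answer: $351$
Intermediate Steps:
$s = -3$ ($s = -6 + \left(6 - 3\right) = -6 + 3 = -3$)
$z = 1$ ($z = 1^{-1} = 1$)
$j{\left(D,Y \right)} = 4 D$ ($j{\left(D,Y \right)} = \left(-1 + 5\right) D = 4 D$)
$H{\left(S,I \right)} = -3 + I$ ($H{\left(S,I \right)} = I - 3 = -3 + I$)
$H{\left(0,j{\left(z,g{\left(3,5 \right)} \right)} \right)} 351 = \left(-3 + 4 \cdot 1\right) 351 = \left(-3 + 4\right) 351 = 1 \cdot 351 = 351$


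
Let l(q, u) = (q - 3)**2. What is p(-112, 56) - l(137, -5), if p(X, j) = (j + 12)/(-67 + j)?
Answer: -197584/11 ≈ -17962.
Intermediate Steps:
l(q, u) = (-3 + q)**2
p(X, j) = (12 + j)/(-67 + j)
p(-112, 56) - l(137, -5) = (12 + 56)/(-67 + 56) - (-3 + 137)**2 = 68/(-11) - 1*134**2 = -1/11*68 - 1*17956 = -68/11 - 17956 = -197584/11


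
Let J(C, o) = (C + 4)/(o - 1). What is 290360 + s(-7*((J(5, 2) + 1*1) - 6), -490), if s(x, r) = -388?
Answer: 289972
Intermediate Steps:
J(C, o) = (4 + C)/(-1 + o)
290360 + s(-7*((J(5, 2) + 1*1) - 6), -490) = 290360 - 388 = 289972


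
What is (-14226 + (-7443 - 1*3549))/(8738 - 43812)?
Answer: 12609/17537 ≈ 0.71899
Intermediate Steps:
(-14226 + (-7443 - 1*3549))/(8738 - 43812) = (-14226 + (-7443 - 3549))/(-35074) = (-14226 - 10992)*(-1/35074) = -25218*(-1/35074) = 12609/17537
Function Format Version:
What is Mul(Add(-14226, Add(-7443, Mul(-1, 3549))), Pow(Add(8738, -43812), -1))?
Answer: Rational(12609, 17537) ≈ 0.71899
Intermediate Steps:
Mul(Add(-14226, Add(-7443, Mul(-1, 3549))), Pow(Add(8738, -43812), -1)) = Mul(Add(-14226, Add(-7443, -3549)), Pow(-35074, -1)) = Mul(Add(-14226, -10992), Rational(-1, 35074)) = Mul(-25218, Rational(-1, 35074)) = Rational(12609, 17537)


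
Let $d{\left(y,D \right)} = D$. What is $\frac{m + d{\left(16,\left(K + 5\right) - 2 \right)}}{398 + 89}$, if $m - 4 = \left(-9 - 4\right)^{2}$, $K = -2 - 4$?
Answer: $\frac{170}{487} \approx 0.34908$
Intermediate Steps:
$K = -6$
$m = 173$ ($m = 4 + \left(-9 - 4\right)^{2} = 4 + \left(-13\right)^{2} = 4 + 169 = 173$)
$\frac{m + d{\left(16,\left(K + 5\right) - 2 \right)}}{398 + 89} = \frac{173 + \left(\left(-6 + 5\right) - 2\right)}{398 + 89} = \frac{173 - 3}{487} = \left(173 - 3\right) \frac{1}{487} = 170 \cdot \frac{1}{487} = \frac{170}{487}$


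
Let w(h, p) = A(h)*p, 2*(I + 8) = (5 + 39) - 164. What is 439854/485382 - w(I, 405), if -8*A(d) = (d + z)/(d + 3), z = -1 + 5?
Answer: 53374273/1051661 ≈ 50.752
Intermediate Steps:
z = 4
I = -68 (I = -8 + ((5 + 39) - 164)/2 = -8 + (44 - 164)/2 = -8 + (1/2)*(-120) = -8 - 60 = -68)
A(d) = -(4 + d)/(8*(3 + d)) (A(d) = -(d + 4)/(8*(d + 3)) = -(4 + d)/(8*(3 + d)))
w(h, p) = p*(-4 - h)/(8*(3 + h)) (w(h, p) = ((-4 - h)/(8*(3 + h)))*p = p*(-4 - h)/(8*(3 + h)))
439854/485382 - w(I, 405) = 439854/485382 - (-1)*405*(4 - 68)/(24 + 8*(-68)) = 439854*(1/485382) - (-1)*405*(-64)/(24 - 544) = 73309/80897 - (-1)*405*(-64)/(-520) = 73309/80897 - (-1)*405*(-1)*(-64)/520 = 73309/80897 - 1*(-648/13) = 73309/80897 + 648/13 = 53374273/1051661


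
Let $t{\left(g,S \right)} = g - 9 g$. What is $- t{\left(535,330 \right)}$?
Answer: $4280$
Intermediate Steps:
$t{\left(g,S \right)} = - 8 g$
$- t{\left(535,330 \right)} = - \left(-8\right) 535 = \left(-1\right) \left(-4280\right) = 4280$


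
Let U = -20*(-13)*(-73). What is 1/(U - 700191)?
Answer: -1/719171 ≈ -1.3905e-6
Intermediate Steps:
U = -18980 (U = 260*(-73) = -18980)
1/(U - 700191) = 1/(-18980 - 700191) = 1/(-719171) = -1/719171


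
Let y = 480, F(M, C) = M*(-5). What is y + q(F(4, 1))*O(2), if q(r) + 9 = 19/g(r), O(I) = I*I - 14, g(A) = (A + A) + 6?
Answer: 9785/17 ≈ 575.59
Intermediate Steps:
g(A) = 6 + 2*A (g(A) = 2*A + 6 = 6 + 2*A)
O(I) = -14 + I² (O(I) = I² - 14 = -14 + I²)
F(M, C) = -5*M
q(r) = -9 + 19/(6 + 2*r)
y + q(F(4, 1))*O(2) = 480 + ((-35 - (-90)*4)/(2*(3 - 5*4)))*(-14 + 2²) = 480 + ((-35 - 18*(-20))/(2*(3 - 20)))*(-14 + 4) = 480 + ((½)*(-35 + 360)/(-17))*(-10) = 480 + ((½)*(-1/17)*325)*(-10) = 480 - 325/34*(-10) = 480 + 1625/17 = 9785/17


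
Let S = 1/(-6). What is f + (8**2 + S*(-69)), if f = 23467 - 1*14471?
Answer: 18143/2 ≈ 9071.5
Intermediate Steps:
f = 8996 (f = 23467 - 14471 = 8996)
S = -1/6 ≈ -0.16667
f + (8**2 + S*(-69)) = 8996 + (8**2 - 1/6*(-69)) = 8996 + (64 + 23/2) = 8996 + 151/2 = 18143/2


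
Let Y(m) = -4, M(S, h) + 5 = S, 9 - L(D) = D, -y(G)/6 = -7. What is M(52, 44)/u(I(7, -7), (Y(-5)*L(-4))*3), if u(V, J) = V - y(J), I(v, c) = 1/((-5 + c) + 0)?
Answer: -564/505 ≈ -1.1168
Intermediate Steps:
y(G) = 42 (y(G) = -6*(-7) = 42)
L(D) = 9 - D
I(v, c) = 1/(-5 + c)
M(S, h) = -5 + S
u(V, J) = -42 + V (u(V, J) = V - 1*42 = V - 42 = -42 + V)
M(52, 44)/u(I(7, -7), (Y(-5)*L(-4))*3) = (-5 + 52)/(-42 + 1/(-5 - 7)) = 47/(-42 + 1/(-12)) = 47/(-42 - 1/12) = 47/(-505/12) = 47*(-12/505) = -564/505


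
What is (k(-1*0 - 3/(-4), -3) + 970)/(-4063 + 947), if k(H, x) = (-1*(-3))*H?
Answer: -3889/12464 ≈ -0.31202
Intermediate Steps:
k(H, x) = 3*H
(k(-1*0 - 3/(-4), -3) + 970)/(-4063 + 947) = (3*(-1*0 - 3/(-4)) + 970)/(-4063 + 947) = (3*(0 - 3*(-1/4)) + 970)/(-3116) = (3*(0 + 3/4) + 970)*(-1/3116) = (3*(3/4) + 970)*(-1/3116) = (9/4 + 970)*(-1/3116) = (3889/4)*(-1/3116) = -3889/12464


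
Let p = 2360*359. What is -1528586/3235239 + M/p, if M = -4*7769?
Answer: -348904372451/685255972590 ≈ -0.50916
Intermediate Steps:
M = -31076
p = 847240
-1528586/3235239 + M/p = -1528586/3235239 - 31076/847240 = -1528586*1/3235239 - 31076*1/847240 = -1528586/3235239 - 7769/211810 = -348904372451/685255972590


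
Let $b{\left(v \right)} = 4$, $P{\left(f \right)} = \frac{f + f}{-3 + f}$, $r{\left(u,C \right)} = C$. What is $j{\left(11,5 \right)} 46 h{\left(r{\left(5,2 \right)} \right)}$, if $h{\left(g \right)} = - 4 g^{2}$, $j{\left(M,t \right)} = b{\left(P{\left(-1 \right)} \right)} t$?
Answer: $-14720$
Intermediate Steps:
$P{\left(f \right)} = \frac{2 f}{-3 + f}$
$j{\left(M,t \right)} = 4 t$
$j{\left(11,5 \right)} 46 h{\left(r{\left(5,2 \right)} \right)} = 4 \cdot 5 \cdot 46 \left(- 4 \cdot 2^{2}\right) = 20 \cdot 46 \left(\left(-4\right) 4\right) = 920 \left(-16\right) = -14720$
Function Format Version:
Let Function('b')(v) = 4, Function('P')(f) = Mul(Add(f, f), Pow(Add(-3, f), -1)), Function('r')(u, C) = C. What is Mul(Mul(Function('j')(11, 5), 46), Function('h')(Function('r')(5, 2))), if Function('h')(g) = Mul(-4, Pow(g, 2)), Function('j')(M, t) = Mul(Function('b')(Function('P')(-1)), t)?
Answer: -14720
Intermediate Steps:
Function('P')(f) = Mul(2, f, Pow(Add(-3, f), -1)) (Function('P')(f) = Mul(Mul(2, f), Pow(Add(-3, f), -1)) = Mul(2, f, Pow(Add(-3, f), -1)))
Function('j')(M, t) = Mul(4, t)
Mul(Mul(Function('j')(11, 5), 46), Function('h')(Function('r')(5, 2))) = Mul(Mul(Mul(4, 5), 46), Mul(-4, Pow(2, 2))) = Mul(Mul(20, 46), Mul(-4, 4)) = Mul(920, -16) = -14720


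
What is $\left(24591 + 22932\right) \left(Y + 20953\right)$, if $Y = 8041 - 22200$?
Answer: $322871262$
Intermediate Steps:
$Y = -14159$ ($Y = 8041 - 22200 = -14159$)
$\left(24591 + 22932\right) \left(Y + 20953\right) = \left(24591 + 22932\right) \left(-14159 + 20953\right) = 47523 \cdot 6794 = 322871262$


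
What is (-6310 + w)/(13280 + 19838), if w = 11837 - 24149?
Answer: -9311/16559 ≈ -0.56229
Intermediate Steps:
w = -12312
(-6310 + w)/(13280 + 19838) = (-6310 - 12312)/(13280 + 19838) = -18622/33118 = -18622*1/33118 = -9311/16559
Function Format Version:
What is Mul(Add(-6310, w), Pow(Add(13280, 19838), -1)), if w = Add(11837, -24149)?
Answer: Rational(-9311, 16559) ≈ -0.56229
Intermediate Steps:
w = -12312
Mul(Add(-6310, w), Pow(Add(13280, 19838), -1)) = Mul(Add(-6310, -12312), Pow(Add(13280, 19838), -1)) = Mul(-18622, Pow(33118, -1)) = Mul(-18622, Rational(1, 33118)) = Rational(-9311, 16559)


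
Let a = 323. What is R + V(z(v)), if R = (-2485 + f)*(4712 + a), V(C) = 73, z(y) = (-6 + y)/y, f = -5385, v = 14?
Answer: -39625377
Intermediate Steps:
z(y) = (-6 + y)/y
R = -39625450 (R = (-2485 - 5385)*(4712 + 323) = -7870*5035 = -39625450)
R + V(z(v)) = -39625450 + 73 = -39625377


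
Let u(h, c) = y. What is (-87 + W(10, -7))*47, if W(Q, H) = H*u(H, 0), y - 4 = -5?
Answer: -3760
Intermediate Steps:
y = -1 (y = 4 - 5 = -1)
u(h, c) = -1
W(Q, H) = -H (W(Q, H) = H*(-1) = -H)
(-87 + W(10, -7))*47 = (-87 - 1*(-7))*47 = (-87 + 7)*47 = -80*47 = -3760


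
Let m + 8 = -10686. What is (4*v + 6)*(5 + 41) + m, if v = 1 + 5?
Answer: -9314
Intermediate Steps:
m = -10694 (m = -8 - 10686 = -10694)
v = 6
(4*v + 6)*(5 + 41) + m = (4*6 + 6)*(5 + 41) - 10694 = (24 + 6)*46 - 10694 = 30*46 - 10694 = 1380 - 10694 = -9314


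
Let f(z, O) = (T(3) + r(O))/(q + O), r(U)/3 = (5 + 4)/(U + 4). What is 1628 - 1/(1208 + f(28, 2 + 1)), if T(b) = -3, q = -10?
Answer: 96354759/59186 ≈ 1628.0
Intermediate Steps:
r(U) = 27/(4 + U) (r(U) = 3*((5 + 4)/(U + 4)) = 3*(9/(4 + U)) = 27/(4 + U))
f(z, O) = (-3 + 27/(4 + O))/(-10 + O)
1628 - 1/(1208 + f(28, 2 + 1)) = 1628 - 1/(1208 + 3*(5 - (2 + 1))/((-10 + (2 + 1))*(4 + (2 + 1)))) = 1628 - 1/(1208 + 3*(5 - 1*3)/((-10 + 3)*(4 + 3))) = 1628 - 1/(1208 + 3*(5 - 3)/(-7*7)) = 1628 - 1/(1208 + 3*(-⅐)*(⅐)*2) = 1628 - 1/(1208 - 6/49) = 1628 - 1/59186/49 = 1628 - 1*49/59186 = 1628 - 49/59186 = 96354759/59186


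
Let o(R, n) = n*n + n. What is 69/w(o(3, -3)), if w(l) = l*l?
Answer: 23/12 ≈ 1.9167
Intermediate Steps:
o(R, n) = n + n² (o(R, n) = n² + n = n + n²)
w(l) = l²
69/w(o(3, -3)) = 69/((-3*(1 - 3))²) = 69/((-3*(-2))²) = 69/(6²) = 69/36 = 69*(1/36) = 23/12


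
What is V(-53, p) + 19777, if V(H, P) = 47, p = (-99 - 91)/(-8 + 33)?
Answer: 19824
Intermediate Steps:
p = -38/5 (p = -190/25 = -190*1/25 = -38/5 ≈ -7.6000)
V(-53, p) + 19777 = 47 + 19777 = 19824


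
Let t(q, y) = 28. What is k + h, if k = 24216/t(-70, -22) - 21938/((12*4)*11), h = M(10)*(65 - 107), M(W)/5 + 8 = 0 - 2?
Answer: 5402273/1848 ≈ 2923.3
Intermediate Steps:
M(W) = -50 (M(W) = -40 + 5*(0 - 2) = -40 + 5*(-2) = -40 - 10 = -50)
h = 2100 (h = -50*(65 - 107) = -50*(-42) = 2100)
k = 1521473/1848 (k = 24216/28 - 21938/((12*4)*11) = 24216*(1/28) - 21938/(48*11) = 6054/7 - 21938/528 = 6054/7 - 21938*1/528 = 6054/7 - 10969/264 = 1521473/1848 ≈ 823.31)
k + h = 1521473/1848 + 2100 = 5402273/1848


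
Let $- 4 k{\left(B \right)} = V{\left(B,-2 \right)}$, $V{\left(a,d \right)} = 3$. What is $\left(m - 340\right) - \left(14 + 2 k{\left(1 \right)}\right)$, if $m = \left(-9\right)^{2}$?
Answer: $- \frac{543}{2} \approx -271.5$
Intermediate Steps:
$k{\left(B \right)} = - \frac{3}{4}$ ($k{\left(B \right)} = \left(- \frac{1}{4}\right) 3 = - \frac{3}{4}$)
$m = 81$
$\left(m - 340\right) - \left(14 + 2 k{\left(1 \right)}\right) = \left(81 - 340\right) - \frac{25}{2} = -259 + \left(-14 + \frac{3}{2}\right) = -259 - \frac{25}{2} = - \frac{543}{2}$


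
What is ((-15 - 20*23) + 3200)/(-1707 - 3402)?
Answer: -2725/5109 ≈ -0.53337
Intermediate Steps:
((-15 - 20*23) + 3200)/(-1707 - 3402) = ((-15 - 460) + 3200)/(-5109) = (-475 + 3200)*(-1/5109) = 2725*(-1/5109) = -2725/5109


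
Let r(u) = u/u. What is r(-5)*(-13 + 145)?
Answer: 132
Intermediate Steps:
r(u) = 1
r(-5)*(-13 + 145) = 1*(-13 + 145) = 1*132 = 132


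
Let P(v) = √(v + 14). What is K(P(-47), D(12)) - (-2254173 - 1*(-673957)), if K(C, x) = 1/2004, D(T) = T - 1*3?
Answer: 3166752865/2004 ≈ 1.5802e+6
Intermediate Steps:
P(v) = √(14 + v)
D(T) = -3 + T (D(T) = T - 3 = -3 + T)
K(C, x) = 1/2004
K(P(-47), D(12)) - (-2254173 - 1*(-673957)) = 1/2004 - (-2254173 - 1*(-673957)) = 1/2004 - (-2254173 + 673957) = 1/2004 - 1*(-1580216) = 1/2004 + 1580216 = 3166752865/2004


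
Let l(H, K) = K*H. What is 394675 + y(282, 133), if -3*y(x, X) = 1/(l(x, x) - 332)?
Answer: 93765307799/237576 ≈ 3.9468e+5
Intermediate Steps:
l(H, K) = H*K
y(x, X) = -1/(3*(-332 + x**2)) (y(x, X) = -1/(3*(x*x - 332)) = -1/(3*(x**2 - 332)) = -1/(3*(-332 + x**2)))
394675 + y(282, 133) = 394675 - 1/(-996 + 3*282**2) = 394675 - 1/(-996 + 3*79524) = 394675 - 1/(-996 + 238572) = 394675 - 1/237576 = 93765307799/237576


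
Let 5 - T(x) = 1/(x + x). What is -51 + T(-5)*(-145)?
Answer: -1581/2 ≈ -790.50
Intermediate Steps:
T(x) = 5 - 1/(2*x) (T(x) = 5 - 1/(x + x) = 5 - 1/(2*x))
-51 + T(-5)*(-145) = -51 + (5 - ½/(-5))*(-145) = -51 + (5 - ½*(-⅕))*(-145) = -51 + (5 + ⅒)*(-145) = -51 + (51/10)*(-145) = -51 - 1479/2 = -1581/2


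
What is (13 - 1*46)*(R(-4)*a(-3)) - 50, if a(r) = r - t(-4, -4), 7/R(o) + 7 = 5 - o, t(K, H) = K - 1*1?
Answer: -281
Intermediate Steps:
t(K, H) = -1 + K (t(K, H) = K - 1 = -1 + K)
R(o) = 7/(-2 - o) (R(o) = 7/(-7 + (5 - o)) = 7/(-2 - o))
a(r) = 5 + r (a(r) = r - (-1 - 4) = r - 1*(-5) = r + 5 = 5 + r)
(13 - 1*46)*(R(-4)*a(-3)) - 50 = (13 - 1*46)*((-7/(2 - 4))*(5 - 3)) - 50 = (13 - 46)*(-7/(-2)*2) - 50 = -33*(-7*(-½))*2 - 50 = -231*2/2 - 50 = -33*7 - 50 = -231 - 50 = -281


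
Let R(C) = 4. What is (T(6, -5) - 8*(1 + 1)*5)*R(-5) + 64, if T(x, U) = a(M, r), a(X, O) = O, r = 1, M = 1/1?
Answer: -252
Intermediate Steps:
M = 1
T(x, U) = 1
(T(6, -5) - 8*(1 + 1)*5)*R(-5) + 64 = (1 - 8*(1 + 1)*5)*4 + 64 = (1 - 16*5)*4 + 64 = (1 - 8*10)*4 + 64 = (1 - 80)*4 + 64 = -79*4 + 64 = -316 + 64 = -252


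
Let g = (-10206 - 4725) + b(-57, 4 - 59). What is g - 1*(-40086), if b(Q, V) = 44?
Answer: 25199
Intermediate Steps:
g = -14887 (g = (-10206 - 4725) + 44 = -14931 + 44 = -14887)
g - 1*(-40086) = -14887 - 1*(-40086) = -14887 + 40086 = 25199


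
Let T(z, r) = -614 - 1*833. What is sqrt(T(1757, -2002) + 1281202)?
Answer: 3*sqrt(142195) ≈ 1131.3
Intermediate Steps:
T(z, r) = -1447 (T(z, r) = -614 - 833 = -1447)
sqrt(T(1757, -2002) + 1281202) = sqrt(-1447 + 1281202) = sqrt(1279755) = 3*sqrt(142195)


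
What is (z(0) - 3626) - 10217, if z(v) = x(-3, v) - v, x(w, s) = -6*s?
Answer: -13843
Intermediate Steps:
z(v) = -7*v (z(v) = -6*v - v = -7*v)
(z(0) - 3626) - 10217 = (-7*0 - 3626) - 10217 = (0 - 3626) - 10217 = -3626 - 10217 = -13843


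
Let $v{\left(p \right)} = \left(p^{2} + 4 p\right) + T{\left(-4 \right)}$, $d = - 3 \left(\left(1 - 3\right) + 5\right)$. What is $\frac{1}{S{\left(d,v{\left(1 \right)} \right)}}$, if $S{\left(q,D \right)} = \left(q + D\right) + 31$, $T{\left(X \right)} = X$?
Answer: $\frac{1}{23} \approx 0.043478$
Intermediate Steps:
$d = -9$ ($d = - 3 \left(-2 + 5\right) = \left(-3\right) 3 = -9$)
$v{\left(p \right)} = -4 + p^{2} + 4 p$ ($v{\left(p \right)} = \left(p^{2} + 4 p\right) - 4 = -4 + p^{2} + 4 p$)
$S{\left(q,D \right)} = 31 + D + q$ ($S{\left(q,D \right)} = \left(D + q\right) + 31 = 31 + D + q$)
$\frac{1}{S{\left(d,v{\left(1 \right)} \right)}} = \frac{1}{31 + \left(-4 + 1^{2} + 4 \cdot 1\right) - 9} = \frac{1}{31 + \left(-4 + 1 + 4\right) - 9} = \frac{1}{31 + 1 - 9} = \frac{1}{23}$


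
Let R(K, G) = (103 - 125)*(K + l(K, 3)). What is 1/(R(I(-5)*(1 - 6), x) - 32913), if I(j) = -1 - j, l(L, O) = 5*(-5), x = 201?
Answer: -1/31923 ≈ -3.1325e-5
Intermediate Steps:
l(L, O) = -25
R(K, G) = 550 - 22*K (R(K, G) = (103 - 125)*(K - 25) = -22*(-25 + K) = 550 - 22*K)
1/(R(I(-5)*(1 - 6), x) - 32913) = 1/((550 - 22*(-1 - 1*(-5))*(1 - 6)) - 32913) = 1/((550 - 22*(-1 + 5)*(-5)) - 32913) = 1/((550 - 88*(-5)) - 32913) = 1/((550 - 22*(-20)) - 32913) = 1/((550 + 440) - 32913) = 1/(990 - 32913) = 1/(-31923) = -1/31923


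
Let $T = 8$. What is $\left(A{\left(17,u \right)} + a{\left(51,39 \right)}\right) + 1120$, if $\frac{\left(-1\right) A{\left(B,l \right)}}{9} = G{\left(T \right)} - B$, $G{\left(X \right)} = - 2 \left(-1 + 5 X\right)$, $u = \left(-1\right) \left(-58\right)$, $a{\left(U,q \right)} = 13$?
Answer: $1988$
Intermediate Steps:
$u = 58$
$G{\left(X \right)} = 2 - 10 X$
$A{\left(B,l \right)} = 702 + 9 B$ ($A{\left(B,l \right)} = - 9 \left(\left(2 - 80\right) - B\right) = - 9 \left(-78 - B\right) = 702 + 9 B$)
$\left(A{\left(17,u \right)} + a{\left(51,39 \right)}\right) + 1120 = \left(\left(702 + 9 \cdot 17\right) + 13\right) + 1120 = \left(\left(702 + 153\right) + 13\right) + 1120 = \left(855 + 13\right) + 1120 = 868 + 1120 = 1988$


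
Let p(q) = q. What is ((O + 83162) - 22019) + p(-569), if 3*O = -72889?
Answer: 108833/3 ≈ 36278.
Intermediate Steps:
O = -72889/3 (O = (⅓)*(-72889) = -72889/3 ≈ -24296.)
((O + 83162) - 22019) + p(-569) = ((-72889/3 + 83162) - 22019) - 569 = (176597/3 - 22019) - 569 = 110540/3 - 569 = 108833/3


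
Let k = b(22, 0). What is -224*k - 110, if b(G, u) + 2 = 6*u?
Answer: 338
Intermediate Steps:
b(G, u) = -2 + 6*u
k = -2 (k = -2 + 6*0 = -2 + 0 = -2)
-224*k - 110 = -224*(-2) - 110 = 448 - 110 = 338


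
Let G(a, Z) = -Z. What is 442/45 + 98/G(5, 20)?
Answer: 443/90 ≈ 4.9222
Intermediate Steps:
442/45 + 98/G(5, 20) = 442/45 + 98/((-1*20)) = 442*(1/45) + 98/(-20) = 442/45 + 98*(-1/20) = 442/45 - 49/10 = 443/90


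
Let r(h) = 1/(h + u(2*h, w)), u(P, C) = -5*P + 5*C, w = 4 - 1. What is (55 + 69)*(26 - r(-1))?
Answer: 19313/6 ≈ 3218.8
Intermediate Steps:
w = 3
r(h) = 1/(15 - 9*h) (r(h) = 1/(h + (-10*h + 5*3)) = 1/(h + (-10*h + 15)) = 1/(h + (15 - 10*h)) = 1/(15 - 9*h))
(55 + 69)*(26 - r(-1)) = (55 + 69)*(26 - 1/(3*(5 - 3*(-1)))) = 124*(26 - 1/(3*(5 + 3))) = 124*(26 - 1/(3*8)) = 124*(26 - 1*1/24) = 124*(26 - 1/24) = 124*(623/24) = 19313/6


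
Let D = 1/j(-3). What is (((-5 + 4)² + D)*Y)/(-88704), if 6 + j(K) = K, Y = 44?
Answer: -1/2268 ≈ -0.00044092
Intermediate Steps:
j(K) = -6 + K
D = -⅑ (D = 1/(-6 - 3) = 1/(-9) = -⅑ ≈ -0.11111)
(((-5 + 4)² + D)*Y)/(-88704) = (((-5 + 4)² - ⅑)*44)/(-88704) = (((-1)² - ⅑)*44)*(-1/88704) = ((1 - ⅑)*44)*(-1/88704) = ((8/9)*44)*(-1/88704) = (352/9)*(-1/88704) = -1/2268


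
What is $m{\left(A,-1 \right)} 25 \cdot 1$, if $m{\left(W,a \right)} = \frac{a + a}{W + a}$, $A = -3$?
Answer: $\frac{25}{2} \approx 12.5$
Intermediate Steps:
$m{\left(W,a \right)} = \frac{2 a}{W + a}$
$m{\left(A,-1 \right)} 25 \cdot 1 = 2 \left(-1\right) \frac{1}{-3 - 1} \cdot 25 \cdot 1 = 2 \left(-1\right) \frac{1}{-4} \cdot 25 \cdot 1 = 2 \left(-1\right) \left(- \frac{1}{4}\right) 25 \cdot 1 = \frac{1}{2} \cdot 25 \cdot 1 = \frac{25}{2} \cdot 1 = \frac{25}{2}$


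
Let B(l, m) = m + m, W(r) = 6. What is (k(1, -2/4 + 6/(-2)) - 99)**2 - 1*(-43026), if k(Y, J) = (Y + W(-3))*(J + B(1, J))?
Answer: 291129/4 ≈ 72782.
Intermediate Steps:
B(l, m) = 2*m
k(Y, J) = 3*J*(6 + Y) (k(Y, J) = (Y + 6)*(J + 2*J) = (6 + Y)*(3*J) = 3*J*(6 + Y))
(k(1, -2/4 + 6/(-2)) - 99)**2 - 1*(-43026) = (3*(-2/4 + 6/(-2))*(6 + 1) - 99)**2 - 1*(-43026) = (3*(-2*1/4 + 6*(-1/2))*7 - 99)**2 + 43026 = (3*(-1/2 - 3)*7 - 99)**2 + 43026 = (3*(-7/2)*7 - 99)**2 + 43026 = (-147/2 - 99)**2 + 43026 = (-345/2)**2 + 43026 = 119025/4 + 43026 = 291129/4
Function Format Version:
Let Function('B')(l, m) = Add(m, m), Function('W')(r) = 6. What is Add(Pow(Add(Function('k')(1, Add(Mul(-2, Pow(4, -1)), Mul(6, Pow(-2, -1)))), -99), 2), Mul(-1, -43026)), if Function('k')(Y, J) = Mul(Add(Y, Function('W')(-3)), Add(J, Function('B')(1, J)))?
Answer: Rational(291129, 4) ≈ 72782.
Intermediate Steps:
Function('B')(l, m) = Mul(2, m)
Function('k')(Y, J) = Mul(3, J, Add(6, Y)) (Function('k')(Y, J) = Mul(Add(Y, 6), Add(J, Mul(2, J))) = Mul(Add(6, Y), Mul(3, J)) = Mul(3, J, Add(6, Y)))
Add(Pow(Add(Function('k')(1, Add(Mul(-2, Pow(4, -1)), Mul(6, Pow(-2, -1)))), -99), 2), Mul(-1, -43026)) = Add(Pow(Add(Mul(3, Add(Mul(-2, Pow(4, -1)), Mul(6, Pow(-2, -1))), Add(6, 1)), -99), 2), Mul(-1, -43026)) = Add(Pow(Add(Mul(3, Add(Mul(-2, Rational(1, 4)), Mul(6, Rational(-1, 2))), 7), -99), 2), 43026) = Add(Pow(Add(Mul(3, Add(Rational(-1, 2), -3), 7), -99), 2), 43026) = Add(Pow(Add(Mul(3, Rational(-7, 2), 7), -99), 2), 43026) = Add(Pow(Add(Rational(-147, 2), -99), 2), 43026) = Add(Pow(Rational(-345, 2), 2), 43026) = Add(Rational(119025, 4), 43026) = Rational(291129, 4)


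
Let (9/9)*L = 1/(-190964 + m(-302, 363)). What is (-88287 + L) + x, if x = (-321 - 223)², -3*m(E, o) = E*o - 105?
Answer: 32058306162/154387 ≈ 2.0765e+5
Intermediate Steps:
m(E, o) = 35 - E*o/3 (m(E, o) = -(E*o - 105)/3 = -(-105 + E*o)/3 = 35 - E*o/3)
x = 295936 (x = (-544)² = 295936)
L = -1/154387 (L = 1/(-190964 + (35 - ⅓*(-302)*363)) = 1/(-190964 + (35 + 36542)) = 1/(-190964 + 36577) = 1/(-154387) = -1/154387 ≈ -6.4772e-6)
(-88287 + L) + x = (-88287 - 1/154387) + 295936 = -13630365070/154387 + 295936 = 32058306162/154387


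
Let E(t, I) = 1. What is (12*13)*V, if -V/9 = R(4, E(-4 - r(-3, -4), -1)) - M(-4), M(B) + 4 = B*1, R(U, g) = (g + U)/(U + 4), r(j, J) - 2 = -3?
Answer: -24219/2 ≈ -12110.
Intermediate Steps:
r(j, J) = -1 (r(j, J) = 2 - 3 = -1)
R(U, g) = (U + g)/(4 + U)
M(B) = -4 + B (M(B) = -4 + B*1 = -4 + B)
V = -621/8 (V = -9*((4 + 1)/(4 + 4) - (-4 - 4)) = -9*(5/8 - 1*(-8)) = -9*((1/8)*5 + 8) = -9*(5/8 + 8) = -9*69/8 = -621/8 ≈ -77.625)
(12*13)*V = (12*13)*(-621/8) = 156*(-621/8) = -24219/2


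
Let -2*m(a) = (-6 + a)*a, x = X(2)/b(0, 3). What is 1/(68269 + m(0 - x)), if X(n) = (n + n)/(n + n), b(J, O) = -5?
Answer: 50/3413479 ≈ 1.4648e-5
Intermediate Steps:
X(n) = 1 (X(n) = (2*n)/((2*n)) = (2*n)*(1/(2*n)) = 1)
x = -1/5 (x = 1/(-5) = 1*(-1/5) = -1/5 ≈ -0.20000)
m(a) = -a*(-6 + a)/2 (m(a) = -(-6 + a)*a/2 = -a*(-6 + a)/2)
1/(68269 + m(0 - x)) = 1/(68269 + (0 - 1*(-1/5))*(6 - (0 - 1*(-1/5)))/2) = 1/(68269 + (0 + 1/5)*(6 - (0 + 1/5))/2) = 1/(68269 + (1/2)*(1/5)*(6 - 1*1/5)) = 1/(68269 + (1/2)*(1/5)*(6 - 1/5)) = 1/(68269 + (1/2)*(1/5)*(29/5)) = 1/(68269 + 29/50) = 1/(3413479/50) = 50/3413479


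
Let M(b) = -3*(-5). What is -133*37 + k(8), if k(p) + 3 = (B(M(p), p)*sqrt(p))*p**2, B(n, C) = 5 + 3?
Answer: -4924 + 1024*sqrt(2) ≈ -3475.8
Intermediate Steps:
M(b) = 15
B(n, C) = 8
k(p) = -3 + 8*p**(5/2) (k(p) = -3 + (8*sqrt(p))*p**2 = -3 + 8*p**(5/2))
-133*37 + k(8) = -133*37 + (-3 + 8*8**(5/2)) = -4921 + (-3 + 8*(128*sqrt(2))) = -4921 + (-3 + 1024*sqrt(2)) = -4924 + 1024*sqrt(2)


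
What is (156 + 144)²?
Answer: 90000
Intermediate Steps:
(156 + 144)² = 300² = 90000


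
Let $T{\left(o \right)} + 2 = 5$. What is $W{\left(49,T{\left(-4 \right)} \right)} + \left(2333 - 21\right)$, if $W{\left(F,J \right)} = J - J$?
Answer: $2312$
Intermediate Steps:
$T{\left(o \right)} = 3$ ($T{\left(o \right)} = -2 + 5 = 3$)
$W{\left(F,J \right)} = 0$
$W{\left(49,T{\left(-4 \right)} \right)} + \left(2333 - 21\right) = 0 + \left(2333 - 21\right) = 0 + 2312 = 2312$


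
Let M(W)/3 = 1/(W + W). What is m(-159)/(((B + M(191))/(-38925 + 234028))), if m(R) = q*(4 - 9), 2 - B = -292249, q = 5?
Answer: -372646730/22327977 ≈ -16.690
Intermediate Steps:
B = 292251 (B = 2 - 1*(-292249) = 2 + 292249 = 292251)
m(R) = -25 (m(R) = 5*(4 - 9) = 5*(-5) = -25)
M(W) = 3/(2*W) (M(W) = 3/(W + W) = 3/((2*W)) = 3*(1/(2*W)) = 3/(2*W))
m(-159)/(((B + M(191))/(-38925 + 234028))) = -25*(-38925 + 234028)/(292251 + (3/2)/191) = -25*195103/(292251 + (3/2)*(1/191)) = -25*195103/(292251 + 3/382) = -25/((111639885/382)*(1/195103)) = -25/111639885/74529346 = -25*74529346/111639885 = -372646730/22327977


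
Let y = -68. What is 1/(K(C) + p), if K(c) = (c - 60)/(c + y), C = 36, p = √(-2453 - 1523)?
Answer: 12/63625 - 32*I*√994/63625 ≈ 0.00018861 - 0.015857*I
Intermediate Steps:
p = 2*I*√994 (p = √(-3976) = 2*I*√994 ≈ 63.056*I)
K(c) = (-60 + c)/(-68 + c) (K(c) = (c - 60)/(c - 68) = (-60 + c)/(-68 + c))
1/(K(C) + p) = 1/((-60 + 36)/(-68 + 36) + 2*I*√994) = 1/(-24/(-32) + 2*I*√994) = 1/(-1/32*(-24) + 2*I*√994) = 1/(¾ + 2*I*√994)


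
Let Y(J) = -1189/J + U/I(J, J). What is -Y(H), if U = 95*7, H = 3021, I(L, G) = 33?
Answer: -656576/33231 ≈ -19.758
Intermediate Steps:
U = 665
Y(J) = 665/33 - 1189/J (Y(J) = -1189/J + 665/33 = 665/33 - 1189/J)
-Y(H) = -(665/33 - 1189/3021) = -1*656576/33231 = -656576/33231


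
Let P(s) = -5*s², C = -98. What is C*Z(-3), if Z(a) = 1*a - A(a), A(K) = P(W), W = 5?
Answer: -11956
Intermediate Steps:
A(K) = -125 (A(K) = -5*5² = -5*25 = -125)
Z(a) = 125 + a (Z(a) = 1*a - 1*(-125) = a + 125 = 125 + a)
C*Z(-3) = -98*(125 - 3) = -98*122 = -11956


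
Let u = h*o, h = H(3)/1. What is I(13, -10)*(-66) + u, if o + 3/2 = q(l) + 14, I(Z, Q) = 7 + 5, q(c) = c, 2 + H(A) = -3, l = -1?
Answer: -1699/2 ≈ -849.50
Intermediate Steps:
H(A) = -5 (H(A) = -2 - 3 = -5)
I(Z, Q) = 12
h = -5 (h = -5/1 = -5*1 = -5)
o = 23/2 (o = -3/2 + (-1 + 14) = -3/2 + 13 = 23/2 ≈ 11.500)
u = -115/2 (u = -5*23/2 = -115/2 ≈ -57.500)
I(13, -10)*(-66) + u = 12*(-66) - 115/2 = -792 - 115/2 = -1699/2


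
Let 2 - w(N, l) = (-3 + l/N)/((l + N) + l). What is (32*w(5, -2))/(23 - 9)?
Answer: 432/35 ≈ 12.343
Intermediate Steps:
w(N, l) = 2 - (-3 + l/N)/(N + 2*l) (w(N, l) = 2 - (-3 + l/N)/((l + N) + l) = 2 - (-3 + l/N)/((N + l) + l) = 2 - (-3 + l/N)/(N + 2*l))
(32*w(5, -2))/(23 - 9) = (32*((-1*(-2) + 2*5² + 3*5 + 4*5*(-2))/(5*(5 + 2*(-2)))))/(23 - 9) = (32*((2 + 2*25 + 15 - 40)/(5*(5 - 4))))/14 = (32*((⅕)*(2 + 50 + 15 - 40)/1))*(1/14) = (32*((⅕)*1*27))*(1/14) = (32*(27/5))*(1/14) = (864/5)*(1/14) = 432/35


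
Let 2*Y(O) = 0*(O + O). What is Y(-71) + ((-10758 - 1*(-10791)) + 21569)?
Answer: 21602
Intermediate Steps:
Y(O) = 0 (Y(O) = (0*(O + O))/2 = (0*(2*O))/2 = (1/2)*0 = 0)
Y(-71) + ((-10758 - 1*(-10791)) + 21569) = 0 + ((-10758 - 1*(-10791)) + 21569) = 0 + ((-10758 + 10791) + 21569) = 0 + (33 + 21569) = 0 + 21602 = 21602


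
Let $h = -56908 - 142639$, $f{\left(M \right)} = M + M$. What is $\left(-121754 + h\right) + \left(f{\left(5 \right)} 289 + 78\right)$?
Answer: $-318333$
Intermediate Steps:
$f{\left(M \right)} = 2 M$
$h = -199547$
$\left(-121754 + h\right) + \left(f{\left(5 \right)} 289 + 78\right) = \left(-121754 - 199547\right) + \left(2 \cdot 5 \cdot 289 + 78\right) = -321301 + \left(10 \cdot 289 + 78\right) = -321301 + \left(2890 + 78\right) = -321301 + 2968 = -318333$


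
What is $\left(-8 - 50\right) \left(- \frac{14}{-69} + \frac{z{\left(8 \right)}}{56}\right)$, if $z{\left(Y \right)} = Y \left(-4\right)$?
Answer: $\frac{10324}{483} \approx 21.375$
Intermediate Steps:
$z{\left(Y \right)} = - 4 Y$
$\left(-8 - 50\right) \left(- \frac{14}{-69} + \frac{z{\left(8 \right)}}{56}\right) = \left(-8 - 50\right) \left(- \frac{14}{-69} + \frac{\left(-4\right) 8}{56}\right) = - 58 \left(\left(-14\right) \left(- \frac{1}{69}\right) - \frac{4}{7}\right) = - 58 \left(\frac{14}{69} - \frac{4}{7}\right) = \left(-58\right) \left(- \frac{178}{483}\right) = \frac{10324}{483}$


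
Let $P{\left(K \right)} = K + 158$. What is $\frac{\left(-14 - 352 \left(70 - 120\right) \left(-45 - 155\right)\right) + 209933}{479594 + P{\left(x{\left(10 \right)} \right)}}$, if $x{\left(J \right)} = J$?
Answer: $- \frac{3310081}{479762} \approx -6.8994$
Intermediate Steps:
$P{\left(K \right)} = 158 + K$
$\frac{\left(-14 - 352 \left(70 - 120\right) \left(-45 - 155\right)\right) + 209933}{479594 + P{\left(x{\left(10 \right)} \right)}} = \frac{\left(-14 - 352 \left(70 - 120\right) \left(-45 - 155\right)\right) + 209933}{479594 + \left(158 + 10\right)} = \frac{\left(-14 - 352 \left(\left(-50\right) \left(-200\right)\right)\right) + 209933}{479594 + 168} = \frac{\left(-14 - 3520000\right) + 209933}{479762} = \left(\left(-14 - 3520000\right) + 209933\right) \frac{1}{479762} = \left(-3520014 + 209933\right) \frac{1}{479762} = \left(-3310081\right) \frac{1}{479762} = - \frac{3310081}{479762}$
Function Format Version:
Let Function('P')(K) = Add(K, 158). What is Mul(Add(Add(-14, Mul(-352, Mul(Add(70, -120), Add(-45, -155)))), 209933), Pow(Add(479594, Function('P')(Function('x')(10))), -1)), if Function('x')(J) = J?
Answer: Rational(-3310081, 479762) ≈ -6.8994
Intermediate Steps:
Function('P')(K) = Add(158, K)
Mul(Add(Add(-14, Mul(-352, Mul(Add(70, -120), Add(-45, -155)))), 209933), Pow(Add(479594, Function('P')(Function('x')(10))), -1)) = Mul(Add(Add(-14, Mul(-352, Mul(Add(70, -120), Add(-45, -155)))), 209933), Pow(Add(479594, Add(158, 10)), -1)) = Mul(Add(Add(-14, Mul(-352, Mul(-50, -200))), 209933), Pow(Add(479594, 168), -1)) = Mul(Add(Add(-14, Mul(-352, 10000)), 209933), Pow(479762, -1)) = Mul(Add(Add(-14, -3520000), 209933), Rational(1, 479762)) = Mul(Add(-3520014, 209933), Rational(1, 479762)) = Mul(-3310081, Rational(1, 479762)) = Rational(-3310081, 479762)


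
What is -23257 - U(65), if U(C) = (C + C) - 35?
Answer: -23352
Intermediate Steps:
U(C) = -35 + 2*C (U(C) = 2*C - 35 = -35 + 2*C)
-23257 - U(65) = -23257 - (-35 + 2*65) = -23257 - (-35 + 130) = -23257 - 1*95 = -23257 - 95 = -23352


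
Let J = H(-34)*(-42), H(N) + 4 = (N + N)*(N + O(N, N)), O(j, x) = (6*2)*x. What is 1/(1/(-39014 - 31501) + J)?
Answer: -70515/89002904761 ≈ -7.9228e-7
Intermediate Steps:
O(j, x) = 12*x
H(N) = -4 + 26*N² (H(N) = -4 + (N + N)*(N + 12*N) = -4 + (2*N)*(13*N) = -4 + 26*N²)
J = -1262184 (J = (-4 + 26*(-34)²)*(-42) = (-4 + 26*1156)*(-42) = (-4 + 30056)*(-42) = 30052*(-42) = -1262184)
1/(1/(-39014 - 31501) + J) = 1/(1/(-39014 - 31501) - 1262184) = 1/(1/(-70515) - 1262184) = 1/(-1/70515 - 1262184) = 1/(-89002904761/70515) = -70515/89002904761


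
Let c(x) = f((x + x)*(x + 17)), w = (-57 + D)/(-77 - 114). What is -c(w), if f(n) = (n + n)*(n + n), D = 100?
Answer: -303697983744/1330863361 ≈ -228.20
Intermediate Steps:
f(n) = 4*n**2 (f(n) = (2*n)*(2*n) = 4*n**2)
w = -43/191 (w = (-57 + 100)/(-77 - 114) = 43/(-191) = 43*(-1/191) = -43/191 ≈ -0.22513)
c(x) = 16*x**2*(17 + x)**2 (c(x) = 4*((x + x)*(x + 17))**2 = 4*((2*x)*(17 + x))**2 = 4*(2*x*(17 + x))**2 = 4*(4*x**2*(17 + x)**2) = 16*x**2*(17 + x)**2)
-c(w) = -16*(-43/191)**2*(17 - 43/191)**2 = -16*1849*(3204/191)**2/36481 = -16*1849*10265616/(36481*36481) = -1*303697983744/1330863361 = -303697983744/1330863361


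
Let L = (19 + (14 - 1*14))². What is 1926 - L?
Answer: 1565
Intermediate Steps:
L = 361 (L = (19 + (14 - 14))² = (19 + 0)² = 19² = 361)
1926 - L = 1926 - 1*361 = 1926 - 361 = 1565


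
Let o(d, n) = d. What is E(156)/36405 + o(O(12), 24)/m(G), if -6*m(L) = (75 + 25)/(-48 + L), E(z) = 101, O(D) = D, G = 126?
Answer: -10222019/182025 ≈ -56.157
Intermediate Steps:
m(L) = -50/(3*(-48 + L)) (m(L) = -(75 + 25)/(6*(-48 + L)) = -50/(3*(-48 + L)))
E(156)/36405 + o(O(12), 24)/m(G) = 101/36405 + 12/((-50/(-144 + 3*126))) = 101*(1/36405) + 12/((-50/(-144 + 378))) = 101/36405 + 12/((-50/234)) = 101/36405 + 12/((-50*1/234)) = 101/36405 + 12/(-25/117) = 101/36405 + 12*(-117/25) = 101/36405 - 1404/25 = -10222019/182025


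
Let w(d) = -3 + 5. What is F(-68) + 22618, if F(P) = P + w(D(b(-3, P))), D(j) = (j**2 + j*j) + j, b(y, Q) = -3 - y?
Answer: 22552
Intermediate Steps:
D(j) = j + 2*j**2 (D(j) = (j**2 + j**2) + j = 2*j**2 + j = j + 2*j**2)
w(d) = 2
F(P) = 2 + P (F(P) = P + 2 = 2 + P)
F(-68) + 22618 = (2 - 68) + 22618 = -66 + 22618 = 22552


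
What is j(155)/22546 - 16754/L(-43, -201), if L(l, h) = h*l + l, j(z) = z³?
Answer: 7911897329/48473900 ≈ 163.22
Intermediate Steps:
L(l, h) = l + h*l
j(155)/22546 - 16754/L(-43, -201) = 155³/22546 - 16754*(-1/(43*(1 - 201))) = 3723875*(1/22546) - 16754/((-43*(-200))) = 3723875/22546 - 16754/8600 = 3723875/22546 - 16754*1/8600 = 3723875/22546 - 8377/4300 = 7911897329/48473900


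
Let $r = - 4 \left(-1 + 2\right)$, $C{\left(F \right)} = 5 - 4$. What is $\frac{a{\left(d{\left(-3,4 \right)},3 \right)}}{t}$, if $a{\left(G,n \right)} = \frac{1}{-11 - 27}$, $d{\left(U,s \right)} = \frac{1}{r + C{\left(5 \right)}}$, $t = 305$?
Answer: $- \frac{1}{11590} \approx -8.6281 \cdot 10^{-5}$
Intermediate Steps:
$C{\left(F \right)} = 1$
$r = -4$ ($r = \left(-4\right) 1 = -4$)
$d{\left(U,s \right)} = - \frac{1}{3}$ ($d{\left(U,s \right)} = \frac{1}{-4 + 1} = \frac{1}{-3} = - \frac{1}{3}$)
$a{\left(G,n \right)} = - \frac{1}{38}$ ($a{\left(G,n \right)} = \frac{1}{-38} = - \frac{1}{38}$)
$\frac{a{\left(d{\left(-3,4 \right)},3 \right)}}{t} = - \frac{1}{38 \cdot 305} = \left(- \frac{1}{38}\right) \frac{1}{305} = - \frac{1}{11590}$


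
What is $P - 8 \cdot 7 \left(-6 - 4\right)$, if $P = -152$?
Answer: $408$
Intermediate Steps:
$P - 8 \cdot 7 \left(-6 - 4\right) = -152 - 8 \cdot 7 \left(-6 - 4\right) = -152 - 8 \cdot 7 \left(-10\right) = -152 - -560 = -152 + 560 = 408$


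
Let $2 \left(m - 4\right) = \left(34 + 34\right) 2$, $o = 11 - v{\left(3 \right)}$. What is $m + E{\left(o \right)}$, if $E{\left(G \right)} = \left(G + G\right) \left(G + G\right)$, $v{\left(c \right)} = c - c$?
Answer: $556$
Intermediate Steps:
$v{\left(c \right)} = 0$
$o = 11$ ($o = 11 - 0 = 11 + 0 = 11$)
$E{\left(G \right)} = 4 G^{2}$ ($E{\left(G \right)} = 2 G 2 G = 4 G^{2}$)
$m = 72$ ($m = 4 + \frac{\left(34 + 34\right) 2}{2} = 4 + \frac{68 \cdot 2}{2} = 4 + \frac{1}{2} \cdot 136 = 4 + 68 = 72$)
$m + E{\left(o \right)} = 72 + 4 \cdot 11^{2} = 72 + 4 \cdot 121 = 72 + 484 = 556$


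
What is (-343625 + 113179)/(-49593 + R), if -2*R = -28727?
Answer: 460892/70459 ≈ 6.5413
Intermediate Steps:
R = 28727/2 (R = -1/2*(-28727) = 28727/2 ≈ 14364.)
(-343625 + 113179)/(-49593 + R) = (-343625 + 113179)/(-49593 + 28727/2) = -230446/(-70459/2) = -230446*(-2/70459) = 460892/70459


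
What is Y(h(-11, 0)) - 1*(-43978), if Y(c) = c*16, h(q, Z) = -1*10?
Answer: 43818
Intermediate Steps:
h(q, Z) = -10
Y(c) = 16*c
Y(h(-11, 0)) - 1*(-43978) = 16*(-10) - 1*(-43978) = -160 + 43978 = 43818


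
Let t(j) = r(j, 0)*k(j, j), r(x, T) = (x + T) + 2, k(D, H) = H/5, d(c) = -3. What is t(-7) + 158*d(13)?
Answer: -467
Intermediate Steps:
k(D, H) = H/5 (k(D, H) = H*(1/5) = H/5)
r(x, T) = 2 + T + x (r(x, T) = (T + x) + 2 = 2 + T + x)
t(j) = j*(2 + j)/5 (t(j) = (2 + 0 + j)*(j/5) = (2 + j)*(j/5) = j*(2 + j)/5)
t(-7) + 158*d(13) = (1/5)*(-7)*(2 - 7) + 158*(-3) = (1/5)*(-7)*(-5) - 474 = 7 - 474 = -467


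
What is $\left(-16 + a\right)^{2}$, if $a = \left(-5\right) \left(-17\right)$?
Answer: $4761$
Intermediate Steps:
$a = 85$
$\left(-16 + a\right)^{2} = \left(-16 + 85\right)^{2} = 69^{2} = 4761$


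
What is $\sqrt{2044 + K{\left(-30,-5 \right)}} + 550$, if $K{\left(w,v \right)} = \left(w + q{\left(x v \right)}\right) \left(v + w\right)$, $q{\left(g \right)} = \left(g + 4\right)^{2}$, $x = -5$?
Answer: $550 + i \sqrt{26341} \approx 550.0 + 162.3 i$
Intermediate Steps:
$q{\left(g \right)} = \left(4 + g\right)^{2}$
$K{\left(w,v \right)} = \left(v + w\right) \left(w + \left(4 - 5 v\right)^{2}\right)$ ($K{\left(w,v \right)} = \left(w + \left(4 - 5 v\right)^{2}\right) \left(v + w\right) = \left(v + w\right) \left(w + \left(4 - 5 v\right)^{2}\right)$)
$\sqrt{2044 + K{\left(-30,-5 \right)}} + 550 = \sqrt{2044 - \left(-150 - 900 + 35 \left(4 - -25\right)^{2}\right)} + 550 = \sqrt{2044 + \left(900 + 150 - 5 \left(4 + 25\right)^{2} - 30 \left(4 + 25\right)^{2}\right)} + 550 = \sqrt{2044 + \left(900 + 150 - 5 \cdot 29^{2} - 30 \cdot 29^{2}\right)} + 550 = \sqrt{2044 + \left(900 + 150 - 4205 - 25230\right)} + 550 = \sqrt{2044 - 28385} + 550 = \sqrt{-26341} + 550 = i \sqrt{26341} + 550 = 550 + i \sqrt{26341}$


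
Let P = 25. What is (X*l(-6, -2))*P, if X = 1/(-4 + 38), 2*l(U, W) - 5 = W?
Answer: 75/68 ≈ 1.1029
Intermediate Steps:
l(U, W) = 5/2 + W/2
X = 1/34 ≈ 0.029412
(X*l(-6, -2))*P = ((5/2 + (1/2)*(-2))/34)*25 = ((5/2 - 1)/34)*25 = ((1/34)*(3/2))*25 = (3/68)*25 = 75/68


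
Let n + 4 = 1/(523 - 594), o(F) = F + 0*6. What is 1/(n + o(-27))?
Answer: -71/2202 ≈ -0.032243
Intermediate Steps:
o(F) = F (o(F) = F + 0 = F)
n = -285/71 (n = -4 + 1/(523 - 594) = -4 + 1/(-71) = -4 - 1/71 = -285/71 ≈ -4.0141)
1/(n + o(-27)) = 1/(-285/71 - 27) = 1/(-2202/71) = -71/2202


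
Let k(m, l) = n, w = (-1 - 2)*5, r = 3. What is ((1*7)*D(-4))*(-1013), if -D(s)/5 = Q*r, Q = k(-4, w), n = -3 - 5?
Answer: -850920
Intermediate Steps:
n = -8
w = -15 (w = -3*5 = -15)
k(m, l) = -8
Q = -8
D(s) = 120 (D(s) = -(-40)*3 = -5*(-24) = 120)
((1*7)*D(-4))*(-1013) = ((1*7)*120)*(-1013) = (7*120)*(-1013) = 840*(-1013) = -850920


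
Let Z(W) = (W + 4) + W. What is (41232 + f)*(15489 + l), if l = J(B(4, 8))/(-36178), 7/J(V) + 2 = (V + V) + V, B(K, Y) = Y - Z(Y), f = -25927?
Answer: 325900378523915/1374764 ≈ 2.3706e+8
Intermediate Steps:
Z(W) = 4 + 2*W (Z(W) = (4 + W) + W = 4 + 2*W)
B(K, Y) = -4 - Y (B(K, Y) = Y - (4 + 2*Y) = Y + (-4 - 2*Y) = -4 - Y)
J(V) = 7/(-2 + 3*V) (J(V) = 7/(-2 + ((V + V) + V)) = 7/(-2 + (2*V + V)) = 7/(-2 + 3*V))
l = 7/1374764 (l = (7/(-2 + 3*(-4 - 1*8)))/(-36178) = (7/(-2 + 3*(-4 - 8)))*(-1/36178) = (7/(-2 + 3*(-12)))*(-1/36178) = (7/(-2 - 36))*(-1/36178) = (7/(-38))*(-1/36178) = (7*(-1/38))*(-1/36178) = -7/38*(-1/36178) = 7/1374764 ≈ 5.0918e-6)
(41232 + f)*(15489 + l) = (41232 - 25927)*(15489 + 7/1374764) = 15305*(21293719603/1374764) = 325900378523915/1374764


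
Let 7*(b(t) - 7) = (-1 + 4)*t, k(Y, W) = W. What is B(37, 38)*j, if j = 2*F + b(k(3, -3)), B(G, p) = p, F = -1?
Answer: 988/7 ≈ 141.14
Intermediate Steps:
b(t) = 7 + 3*t/7 (b(t) = 7 + ((-1 + 4)*t)/7 = 7 + (3*t)/7 = 7 + 3*t/7)
j = 26/7 (j = 2*(-1) + (7 + (3/7)*(-3)) = -2 + (7 - 9/7) = -2 + 40/7 = 26/7 ≈ 3.7143)
B(37, 38)*j = 38*(26/7) = 988/7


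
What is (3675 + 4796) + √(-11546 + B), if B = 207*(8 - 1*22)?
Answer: 8471 + 2*I*√3611 ≈ 8471.0 + 120.18*I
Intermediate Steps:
B = -2898 (B = 207*(8 - 22) = 207*(-14) = -2898)
(3675 + 4796) + √(-11546 + B) = (3675 + 4796) + √(-11546 - 2898) = 8471 + √(-14444) = 8471 + 2*I*√3611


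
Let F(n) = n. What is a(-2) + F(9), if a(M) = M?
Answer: 7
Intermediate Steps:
a(-2) + F(9) = -2 + 9 = 7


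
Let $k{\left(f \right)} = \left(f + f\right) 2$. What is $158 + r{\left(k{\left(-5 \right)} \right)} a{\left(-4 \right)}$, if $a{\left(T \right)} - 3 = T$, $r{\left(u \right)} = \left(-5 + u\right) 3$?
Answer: $233$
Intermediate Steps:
$k{\left(f \right)} = 4 f$ ($k{\left(f \right)} = 2 f 2 = 4 f$)
$r{\left(u \right)} = -15 + 3 u$
$a{\left(T \right)} = 3 + T$
$158 + r{\left(k{\left(-5 \right)} \right)} a{\left(-4 \right)} = 158 + \left(-15 + 3 \cdot 4 \left(-5\right)\right) \left(3 - 4\right) = 158 + \left(-15 + 3 \left(-20\right)\right) \left(-1\right) = 158 + \left(-15 - 60\right) \left(-1\right) = 158 - -75 = 158 + 75 = 233$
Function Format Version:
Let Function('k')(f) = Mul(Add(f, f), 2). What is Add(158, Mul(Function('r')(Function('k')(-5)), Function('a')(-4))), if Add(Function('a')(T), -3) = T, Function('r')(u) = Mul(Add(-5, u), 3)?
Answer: 233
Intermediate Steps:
Function('k')(f) = Mul(4, f) (Function('k')(f) = Mul(Mul(2, f), 2) = Mul(4, f))
Function('r')(u) = Add(-15, Mul(3, u))
Function('a')(T) = Add(3, T)
Add(158, Mul(Function('r')(Function('k')(-5)), Function('a')(-4))) = Add(158, Mul(Add(-15, Mul(3, Mul(4, -5))), Add(3, -4))) = Add(158, Mul(Add(-15, Mul(3, -20)), -1)) = Add(158, Mul(Add(-15, -60), -1)) = Add(158, Mul(-75, -1)) = Add(158, 75) = 233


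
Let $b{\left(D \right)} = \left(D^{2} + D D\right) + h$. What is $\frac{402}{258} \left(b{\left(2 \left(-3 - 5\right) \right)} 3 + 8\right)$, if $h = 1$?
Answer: $\frac{103649}{43} \approx 2410.4$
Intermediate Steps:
$b{\left(D \right)} = 1 + 2 D^{2}$ ($b{\left(D \right)} = \left(D^{2} + D D\right) + 1 = \left(D^{2} + D^{2}\right) + 1 = 2 D^{2} + 1 = 1 + 2 D^{2}$)
$\frac{402}{258} \left(b{\left(2 \left(-3 - 5\right) \right)} 3 + 8\right) = \frac{402}{258} \left(\left(1 + 2 \left(2 \left(-3 - 5\right)\right)^{2}\right) 3 + 8\right) = 402 \cdot \frac{1}{258} \left(\left(1 + 2 \left(2 \left(-8\right)\right)^{2}\right) 3 + 8\right) = \frac{67 \left(\left(1 + 2 \left(-16\right)^{2}\right) 3 + 8\right)}{43} = \frac{67 \left(\left(1 + 2 \cdot 256\right) 3 + 8\right)}{43} = \frac{67 \left(\left(1 + 512\right) 3 + 8\right)}{43} = \frac{67 \left(513 \cdot 3 + 8\right)}{43} = \frac{67 \left(1539 + 8\right)}{43} = \frac{67}{43} \cdot 1547 = \frac{103649}{43}$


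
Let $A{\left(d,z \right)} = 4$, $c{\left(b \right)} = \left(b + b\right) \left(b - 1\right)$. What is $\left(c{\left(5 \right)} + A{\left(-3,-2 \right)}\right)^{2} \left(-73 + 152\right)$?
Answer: $152944$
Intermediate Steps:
$c{\left(b \right)} = 2 b \left(-1 + b\right)$
$\left(c{\left(5 \right)} + A{\left(-3,-2 \right)}\right)^{2} \left(-73 + 152\right) = \left(2 \cdot 5 \left(-1 + 5\right) + 4\right)^{2} \left(-73 + 152\right) = \left(2 \cdot 5 \cdot 4 + 4\right)^{2} \cdot 79 = \left(40 + 4\right)^{2} \cdot 79 = 44^{2} \cdot 79 = 1936 \cdot 79 = 152944$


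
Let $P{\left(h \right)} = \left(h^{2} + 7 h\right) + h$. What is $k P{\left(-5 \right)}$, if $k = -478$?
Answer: $7170$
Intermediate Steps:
$P{\left(h \right)} = h^{2} + 8 h$
$k P{\left(-5 \right)} = - 478 \left(- 5 \left(8 - 5\right)\right) = - 478 \left(\left(-5\right) 3\right) = \left(-478\right) \left(-15\right) = 7170$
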